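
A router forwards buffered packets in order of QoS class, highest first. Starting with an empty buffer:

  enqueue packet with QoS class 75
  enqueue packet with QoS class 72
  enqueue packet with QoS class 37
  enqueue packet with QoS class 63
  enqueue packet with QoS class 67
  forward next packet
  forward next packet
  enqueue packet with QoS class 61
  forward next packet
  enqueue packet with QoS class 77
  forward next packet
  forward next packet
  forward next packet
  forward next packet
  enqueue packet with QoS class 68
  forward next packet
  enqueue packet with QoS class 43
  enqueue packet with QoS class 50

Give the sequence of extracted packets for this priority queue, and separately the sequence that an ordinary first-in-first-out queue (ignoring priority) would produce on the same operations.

priority queue: 75, 72, 67, 77, 63, 61, 37, 68; FIFO queue: [75, 72, 37, 63, 67, 61, 77, 68]

insert 75 → {75}
insert 72 → {75, 72}
insert 37 → {75, 72, 37}
insert 63 → {75, 72, 63, 37}
insert 67 → {75, 72, 67, 63, 37}
forward next packet → 75; now {72, 67, 63, 37}
forward next packet → 72; now {67, 63, 37}
insert 61 → {67, 63, 61, 37}
forward next packet → 67; now {63, 61, 37}
insert 77 → {77, 63, 61, 37}
forward next packet → 77; now {63, 61, 37}
forward next packet → 63; now {61, 37}
forward next packet → 61; now {37}
forward next packet → 37; now {}
insert 68 → {68}
forward next packet → 68; now {}
insert 43 → {43}
insert 50 → {50, 43}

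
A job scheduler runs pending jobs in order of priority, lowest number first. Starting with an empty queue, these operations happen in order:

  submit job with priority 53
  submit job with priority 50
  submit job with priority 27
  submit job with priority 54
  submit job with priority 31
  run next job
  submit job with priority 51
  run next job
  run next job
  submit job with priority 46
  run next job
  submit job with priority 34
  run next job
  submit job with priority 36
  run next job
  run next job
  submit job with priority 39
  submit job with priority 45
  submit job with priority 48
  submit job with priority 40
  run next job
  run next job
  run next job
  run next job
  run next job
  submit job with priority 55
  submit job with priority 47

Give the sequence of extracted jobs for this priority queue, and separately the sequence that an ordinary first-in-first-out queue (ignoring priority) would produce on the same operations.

priority queue: 27, 31, 50, 46, 34, 36, 51, 39, 40, 45, 48, 53; FIFO queue: 53 → 50 → 27 → 54 → 31 → 51 → 46 → 34 → 36 → 39 → 45 → 48

insert 53 → {53}
insert 50 → {50, 53}
insert 27 → {27, 50, 53}
insert 54 → {27, 50, 53, 54}
insert 31 → {27, 31, 50, 53, 54}
run next job → 27; now {31, 50, 53, 54}
insert 51 → {31, 50, 51, 53, 54}
run next job → 31; now {50, 51, 53, 54}
run next job → 50; now {51, 53, 54}
insert 46 → {46, 51, 53, 54}
run next job → 46; now {51, 53, 54}
insert 34 → {34, 51, 53, 54}
run next job → 34; now {51, 53, 54}
insert 36 → {36, 51, 53, 54}
run next job → 36; now {51, 53, 54}
run next job → 51; now {53, 54}
insert 39 → {39, 53, 54}
insert 45 → {39, 45, 53, 54}
insert 48 → {39, 45, 48, 53, 54}
insert 40 → {39, 40, 45, 48, 53, 54}
run next job → 39; now {40, 45, 48, 53, 54}
run next job → 40; now {45, 48, 53, 54}
run next job → 45; now {48, 53, 54}
run next job → 48; now {53, 54}
run next job → 53; now {54}
insert 55 → {54, 55}
insert 47 → {47, 54, 55}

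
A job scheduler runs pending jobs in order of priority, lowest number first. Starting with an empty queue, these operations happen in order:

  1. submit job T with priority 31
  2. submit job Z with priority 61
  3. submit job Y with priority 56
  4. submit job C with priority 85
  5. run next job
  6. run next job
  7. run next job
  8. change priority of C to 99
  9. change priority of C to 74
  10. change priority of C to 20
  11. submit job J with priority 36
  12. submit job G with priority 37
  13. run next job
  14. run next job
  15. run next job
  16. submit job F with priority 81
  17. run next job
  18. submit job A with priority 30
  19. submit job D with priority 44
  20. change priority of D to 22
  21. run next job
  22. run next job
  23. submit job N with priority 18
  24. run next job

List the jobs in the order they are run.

add T (priority 31) → {T:31}
add Z (priority 61) → {T:31, Z:61}
add Y (priority 56) → {T:31, Y:56, Z:61}
add C (priority 85) → {T:31, Y:56, Z:61, C:85}
run next job → T; now {Y:56, Z:61, C:85}
run next job → Y; now {Z:61, C:85}
run next job → Z; now {C:85}
update C to priority 99 → {C:99}
update C to priority 74 → {C:74}
update C to priority 20 → {C:20}
add J (priority 36) → {C:20, J:36}
add G (priority 37) → {C:20, J:36, G:37}
run next job → C; now {J:36, G:37}
run next job → J; now {G:37}
run next job → G; now {}
add F (priority 81) → {F:81}
run next job → F; now {}
add A (priority 30) → {A:30}
add D (priority 44) → {A:30, D:44}
update D to priority 22 → {D:22, A:30}
run next job → D; now {A:30}
run next job → A; now {}
add N (priority 18) → {N:18}
run next job → N; now {}

T, Y, Z, C, J, G, F, D, A, N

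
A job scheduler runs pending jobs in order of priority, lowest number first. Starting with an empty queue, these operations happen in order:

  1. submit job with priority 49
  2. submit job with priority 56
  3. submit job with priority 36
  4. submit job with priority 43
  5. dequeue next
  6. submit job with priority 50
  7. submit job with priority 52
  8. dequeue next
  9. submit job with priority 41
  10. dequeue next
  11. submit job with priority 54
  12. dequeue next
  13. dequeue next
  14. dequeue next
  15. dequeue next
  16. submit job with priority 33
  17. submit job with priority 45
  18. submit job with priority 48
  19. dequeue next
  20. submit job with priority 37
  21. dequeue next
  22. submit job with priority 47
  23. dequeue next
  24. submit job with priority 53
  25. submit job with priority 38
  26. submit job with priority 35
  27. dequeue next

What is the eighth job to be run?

33

insert 49 → {49}
insert 56 → {49, 56}
insert 36 → {36, 49, 56}
insert 43 → {36, 43, 49, 56}
dequeue next → 36; now {43, 49, 56}
insert 50 → {43, 49, 50, 56}
insert 52 → {43, 49, 50, 52, 56}
dequeue next → 43; now {49, 50, 52, 56}
insert 41 → {41, 49, 50, 52, 56}
dequeue next → 41; now {49, 50, 52, 56}
insert 54 → {49, 50, 52, 54, 56}
dequeue next → 49; now {50, 52, 54, 56}
dequeue next → 50; now {52, 54, 56}
dequeue next → 52; now {54, 56}
dequeue next → 54; now {56}
insert 33 → {33, 56}
insert 45 → {33, 45, 56}
insert 48 → {33, 45, 48, 56}
dequeue next → 33; now {45, 48, 56}
insert 37 → {37, 45, 48, 56}
dequeue next → 37; now {45, 48, 56}
insert 47 → {45, 47, 48, 56}
dequeue next → 45; now {47, 48, 56}
insert 53 → {47, 48, 53, 56}
insert 38 → {38, 47, 48, 53, 56}
insert 35 → {35, 38, 47, 48, 53, 56}
dequeue next → 35; now {38, 47, 48, 53, 56}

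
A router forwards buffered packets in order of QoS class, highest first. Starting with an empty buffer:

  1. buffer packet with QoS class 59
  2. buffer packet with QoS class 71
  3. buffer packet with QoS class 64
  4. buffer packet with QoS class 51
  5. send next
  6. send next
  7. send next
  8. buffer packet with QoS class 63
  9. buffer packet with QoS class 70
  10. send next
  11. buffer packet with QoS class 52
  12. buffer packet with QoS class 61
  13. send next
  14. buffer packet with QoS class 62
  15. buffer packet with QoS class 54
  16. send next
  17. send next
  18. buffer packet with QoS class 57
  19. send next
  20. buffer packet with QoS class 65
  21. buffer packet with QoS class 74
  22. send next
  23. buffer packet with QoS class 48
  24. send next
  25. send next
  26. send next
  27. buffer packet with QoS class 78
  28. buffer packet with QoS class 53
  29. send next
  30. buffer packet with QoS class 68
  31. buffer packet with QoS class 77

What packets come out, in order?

insert 59 → {59}
insert 71 → {71, 59}
insert 64 → {71, 64, 59}
insert 51 → {71, 64, 59, 51}
send next → 71; now {64, 59, 51}
send next → 64; now {59, 51}
send next → 59; now {51}
insert 63 → {63, 51}
insert 70 → {70, 63, 51}
send next → 70; now {63, 51}
insert 52 → {63, 52, 51}
insert 61 → {63, 61, 52, 51}
send next → 63; now {61, 52, 51}
insert 62 → {62, 61, 52, 51}
insert 54 → {62, 61, 54, 52, 51}
send next → 62; now {61, 54, 52, 51}
send next → 61; now {54, 52, 51}
insert 57 → {57, 54, 52, 51}
send next → 57; now {54, 52, 51}
insert 65 → {65, 54, 52, 51}
insert 74 → {74, 65, 54, 52, 51}
send next → 74; now {65, 54, 52, 51}
insert 48 → {65, 54, 52, 51, 48}
send next → 65; now {54, 52, 51, 48}
send next → 54; now {52, 51, 48}
send next → 52; now {51, 48}
insert 78 → {78, 51, 48}
insert 53 → {78, 53, 51, 48}
send next → 78; now {53, 51, 48}
insert 68 → {68, 53, 51, 48}
insert 77 → {77, 68, 53, 51, 48}

71 → 64 → 59 → 70 → 63 → 62 → 61 → 57 → 74 → 65 → 54 → 52 → 78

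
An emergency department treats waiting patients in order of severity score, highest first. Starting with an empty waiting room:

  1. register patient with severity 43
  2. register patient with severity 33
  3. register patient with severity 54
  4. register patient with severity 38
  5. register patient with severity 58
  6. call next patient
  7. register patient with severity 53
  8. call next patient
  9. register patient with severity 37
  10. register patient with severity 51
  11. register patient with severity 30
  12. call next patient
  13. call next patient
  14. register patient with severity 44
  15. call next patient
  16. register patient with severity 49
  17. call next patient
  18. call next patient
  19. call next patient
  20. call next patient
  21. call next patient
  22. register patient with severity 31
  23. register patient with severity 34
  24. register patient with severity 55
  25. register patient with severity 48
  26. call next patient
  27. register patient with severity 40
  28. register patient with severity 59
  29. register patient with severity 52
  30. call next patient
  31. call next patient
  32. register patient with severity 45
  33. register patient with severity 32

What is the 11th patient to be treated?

insert 43 → {43}
insert 33 → {43, 33}
insert 54 → {54, 43, 33}
insert 38 → {54, 43, 38, 33}
insert 58 → {58, 54, 43, 38, 33}
call next patient → 58; now {54, 43, 38, 33}
insert 53 → {54, 53, 43, 38, 33}
call next patient → 54; now {53, 43, 38, 33}
insert 37 → {53, 43, 38, 37, 33}
insert 51 → {53, 51, 43, 38, 37, 33}
insert 30 → {53, 51, 43, 38, 37, 33, 30}
call next patient → 53; now {51, 43, 38, 37, 33, 30}
call next patient → 51; now {43, 38, 37, 33, 30}
insert 44 → {44, 43, 38, 37, 33, 30}
call next patient → 44; now {43, 38, 37, 33, 30}
insert 49 → {49, 43, 38, 37, 33, 30}
call next patient → 49; now {43, 38, 37, 33, 30}
call next patient → 43; now {38, 37, 33, 30}
call next patient → 38; now {37, 33, 30}
call next patient → 37; now {33, 30}
call next patient → 33; now {30}
insert 31 → {31, 30}
insert 34 → {34, 31, 30}
insert 55 → {55, 34, 31, 30}
insert 48 → {55, 48, 34, 31, 30}
call next patient → 55; now {48, 34, 31, 30}
insert 40 → {48, 40, 34, 31, 30}
insert 59 → {59, 48, 40, 34, 31, 30}
insert 52 → {59, 52, 48, 40, 34, 31, 30}
call next patient → 59; now {52, 48, 40, 34, 31, 30}
call next patient → 52; now {48, 40, 34, 31, 30}
insert 45 → {48, 45, 40, 34, 31, 30}
insert 32 → {48, 45, 40, 34, 32, 31, 30}

55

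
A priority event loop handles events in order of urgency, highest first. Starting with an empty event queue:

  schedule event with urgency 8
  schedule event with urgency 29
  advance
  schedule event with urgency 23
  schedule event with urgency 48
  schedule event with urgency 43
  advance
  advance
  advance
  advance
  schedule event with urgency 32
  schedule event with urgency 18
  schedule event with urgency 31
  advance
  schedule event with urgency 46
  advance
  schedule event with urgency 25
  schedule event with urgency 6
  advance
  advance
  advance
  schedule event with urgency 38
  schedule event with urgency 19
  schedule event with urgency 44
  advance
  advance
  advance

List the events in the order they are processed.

insert 8 → {8}
insert 29 → {29, 8}
advance → 29; now {8}
insert 23 → {23, 8}
insert 48 → {48, 23, 8}
insert 43 → {48, 43, 23, 8}
advance → 48; now {43, 23, 8}
advance → 43; now {23, 8}
advance → 23; now {8}
advance → 8; now {}
insert 32 → {32}
insert 18 → {32, 18}
insert 31 → {32, 31, 18}
advance → 32; now {31, 18}
insert 46 → {46, 31, 18}
advance → 46; now {31, 18}
insert 25 → {31, 25, 18}
insert 6 → {31, 25, 18, 6}
advance → 31; now {25, 18, 6}
advance → 25; now {18, 6}
advance → 18; now {6}
insert 38 → {38, 6}
insert 19 → {38, 19, 6}
insert 44 → {44, 38, 19, 6}
advance → 44; now {38, 19, 6}
advance → 38; now {19, 6}
advance → 19; now {6}

[29, 48, 43, 23, 8, 32, 46, 31, 25, 18, 44, 38, 19]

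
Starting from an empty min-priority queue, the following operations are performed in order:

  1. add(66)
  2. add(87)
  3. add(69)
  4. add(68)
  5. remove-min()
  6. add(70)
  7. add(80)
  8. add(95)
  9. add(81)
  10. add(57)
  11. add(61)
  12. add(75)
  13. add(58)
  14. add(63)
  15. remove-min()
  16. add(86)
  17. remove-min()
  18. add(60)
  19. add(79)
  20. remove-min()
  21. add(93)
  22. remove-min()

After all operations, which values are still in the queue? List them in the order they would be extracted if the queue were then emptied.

[63, 68, 69, 70, 75, 79, 80, 81, 86, 87, 93, 95]

insert 66 → {66}
insert 87 → {66, 87}
insert 69 → {66, 69, 87}
insert 68 → {66, 68, 69, 87}
remove-min → 66; now {68, 69, 87}
insert 70 → {68, 69, 70, 87}
insert 80 → {68, 69, 70, 80, 87}
insert 95 → {68, 69, 70, 80, 87, 95}
insert 81 → {68, 69, 70, 80, 81, 87, 95}
insert 57 → {57, 68, 69, 70, 80, 81, 87, 95}
insert 61 → {57, 61, 68, 69, 70, 80, 81, 87, 95}
insert 75 → {57, 61, 68, 69, 70, 75, 80, 81, 87, 95}
insert 58 → {57, 58, 61, 68, 69, 70, 75, 80, 81, 87, 95}
insert 63 → {57, 58, 61, 63, 68, 69, 70, 75, 80, 81, 87, 95}
remove-min → 57; now {58, 61, 63, 68, 69, 70, 75, 80, 81, 87, 95}
insert 86 → {58, 61, 63, 68, 69, 70, 75, 80, 81, 86, 87, 95}
remove-min → 58; now {61, 63, 68, 69, 70, 75, 80, 81, 86, 87, 95}
insert 60 → {60, 61, 63, 68, 69, 70, 75, 80, 81, 86, 87, 95}
insert 79 → {60, 61, 63, 68, 69, 70, 75, 79, 80, 81, 86, 87, 95}
remove-min → 60; now {61, 63, 68, 69, 70, 75, 79, 80, 81, 86, 87, 95}
insert 93 → {61, 63, 68, 69, 70, 75, 79, 80, 81, 86, 87, 93, 95}
remove-min → 61; now {63, 68, 69, 70, 75, 79, 80, 81, 86, 87, 93, 95}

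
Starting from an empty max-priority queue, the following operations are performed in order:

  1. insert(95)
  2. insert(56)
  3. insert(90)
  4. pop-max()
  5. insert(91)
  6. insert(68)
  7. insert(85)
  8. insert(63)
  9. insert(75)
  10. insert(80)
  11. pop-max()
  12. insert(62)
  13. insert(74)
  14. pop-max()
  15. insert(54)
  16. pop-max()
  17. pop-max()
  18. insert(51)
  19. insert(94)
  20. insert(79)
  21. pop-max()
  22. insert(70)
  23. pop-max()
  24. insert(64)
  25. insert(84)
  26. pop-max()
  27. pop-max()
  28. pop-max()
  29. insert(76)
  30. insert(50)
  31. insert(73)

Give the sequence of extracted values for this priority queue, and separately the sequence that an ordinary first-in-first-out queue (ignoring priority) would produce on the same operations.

priority queue: 95 → 91 → 90 → 85 → 80 → 94 → 79 → 84 → 75 → 74; FIFO queue: 95, 56, 90, 91, 68, 85, 63, 75, 80, 62

insert 95 → {95}
insert 56 → {95, 56}
insert 90 → {95, 90, 56}
pop-max → 95; now {90, 56}
insert 91 → {91, 90, 56}
insert 68 → {91, 90, 68, 56}
insert 85 → {91, 90, 85, 68, 56}
insert 63 → {91, 90, 85, 68, 63, 56}
insert 75 → {91, 90, 85, 75, 68, 63, 56}
insert 80 → {91, 90, 85, 80, 75, 68, 63, 56}
pop-max → 91; now {90, 85, 80, 75, 68, 63, 56}
insert 62 → {90, 85, 80, 75, 68, 63, 62, 56}
insert 74 → {90, 85, 80, 75, 74, 68, 63, 62, 56}
pop-max → 90; now {85, 80, 75, 74, 68, 63, 62, 56}
insert 54 → {85, 80, 75, 74, 68, 63, 62, 56, 54}
pop-max → 85; now {80, 75, 74, 68, 63, 62, 56, 54}
pop-max → 80; now {75, 74, 68, 63, 62, 56, 54}
insert 51 → {75, 74, 68, 63, 62, 56, 54, 51}
insert 94 → {94, 75, 74, 68, 63, 62, 56, 54, 51}
insert 79 → {94, 79, 75, 74, 68, 63, 62, 56, 54, 51}
pop-max → 94; now {79, 75, 74, 68, 63, 62, 56, 54, 51}
insert 70 → {79, 75, 74, 70, 68, 63, 62, 56, 54, 51}
pop-max → 79; now {75, 74, 70, 68, 63, 62, 56, 54, 51}
insert 64 → {75, 74, 70, 68, 64, 63, 62, 56, 54, 51}
insert 84 → {84, 75, 74, 70, 68, 64, 63, 62, 56, 54, 51}
pop-max → 84; now {75, 74, 70, 68, 64, 63, 62, 56, 54, 51}
pop-max → 75; now {74, 70, 68, 64, 63, 62, 56, 54, 51}
pop-max → 74; now {70, 68, 64, 63, 62, 56, 54, 51}
insert 76 → {76, 70, 68, 64, 63, 62, 56, 54, 51}
insert 50 → {76, 70, 68, 64, 63, 62, 56, 54, 51, 50}
insert 73 → {76, 73, 70, 68, 64, 63, 62, 56, 54, 51, 50}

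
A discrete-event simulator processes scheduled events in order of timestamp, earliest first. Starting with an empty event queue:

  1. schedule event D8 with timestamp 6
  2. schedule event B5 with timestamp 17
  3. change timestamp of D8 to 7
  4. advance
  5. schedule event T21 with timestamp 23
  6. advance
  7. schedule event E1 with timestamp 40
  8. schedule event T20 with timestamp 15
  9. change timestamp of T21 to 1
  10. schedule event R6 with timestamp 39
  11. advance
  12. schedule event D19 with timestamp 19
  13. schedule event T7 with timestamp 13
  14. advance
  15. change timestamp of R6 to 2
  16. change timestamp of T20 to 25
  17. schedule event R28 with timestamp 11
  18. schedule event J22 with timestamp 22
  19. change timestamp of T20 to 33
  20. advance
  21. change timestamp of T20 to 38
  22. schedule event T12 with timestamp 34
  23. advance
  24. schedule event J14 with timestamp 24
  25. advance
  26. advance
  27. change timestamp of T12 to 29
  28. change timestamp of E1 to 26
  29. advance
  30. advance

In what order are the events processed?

[D8, B5, T21, T7, R6, R28, D19, J22, J14, E1]

add D8 (timestamp 6) → {D8:6}
add B5 (timestamp 17) → {D8:6, B5:17}
update D8 to timestamp 7 → {D8:7, B5:17}
advance → D8; now {B5:17}
add T21 (timestamp 23) → {B5:17, T21:23}
advance → B5; now {T21:23}
add E1 (timestamp 40) → {T21:23, E1:40}
add T20 (timestamp 15) → {T20:15, T21:23, E1:40}
update T21 to timestamp 1 → {T21:1, T20:15, E1:40}
add R6 (timestamp 39) → {T21:1, T20:15, R6:39, E1:40}
advance → T21; now {T20:15, R6:39, E1:40}
add D19 (timestamp 19) → {T20:15, D19:19, R6:39, E1:40}
add T7 (timestamp 13) → {T7:13, T20:15, D19:19, R6:39, E1:40}
advance → T7; now {T20:15, D19:19, R6:39, E1:40}
update R6 to timestamp 2 → {R6:2, T20:15, D19:19, E1:40}
update T20 to timestamp 25 → {R6:2, D19:19, T20:25, E1:40}
add R28 (timestamp 11) → {R6:2, R28:11, D19:19, T20:25, E1:40}
add J22 (timestamp 22) → {R6:2, R28:11, D19:19, J22:22, T20:25, E1:40}
update T20 to timestamp 33 → {R6:2, R28:11, D19:19, J22:22, T20:33, E1:40}
advance → R6; now {R28:11, D19:19, J22:22, T20:33, E1:40}
update T20 to timestamp 38 → {R28:11, D19:19, J22:22, T20:38, E1:40}
add T12 (timestamp 34) → {R28:11, D19:19, J22:22, T12:34, T20:38, E1:40}
advance → R28; now {D19:19, J22:22, T12:34, T20:38, E1:40}
add J14 (timestamp 24) → {D19:19, J22:22, J14:24, T12:34, T20:38, E1:40}
advance → D19; now {J22:22, J14:24, T12:34, T20:38, E1:40}
advance → J22; now {J14:24, T12:34, T20:38, E1:40}
update T12 to timestamp 29 → {J14:24, T12:29, T20:38, E1:40}
update E1 to timestamp 26 → {J14:24, E1:26, T12:29, T20:38}
advance → J14; now {E1:26, T12:29, T20:38}
advance → E1; now {T12:29, T20:38}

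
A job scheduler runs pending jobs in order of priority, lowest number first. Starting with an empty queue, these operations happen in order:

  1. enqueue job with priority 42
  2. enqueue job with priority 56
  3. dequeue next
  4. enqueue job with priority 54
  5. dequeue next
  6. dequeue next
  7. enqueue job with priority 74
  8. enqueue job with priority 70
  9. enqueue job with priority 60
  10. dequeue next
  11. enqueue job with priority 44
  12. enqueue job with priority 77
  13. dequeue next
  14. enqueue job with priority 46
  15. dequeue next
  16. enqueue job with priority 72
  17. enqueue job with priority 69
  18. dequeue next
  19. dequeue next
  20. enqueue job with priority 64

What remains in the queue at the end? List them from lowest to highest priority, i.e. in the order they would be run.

[64, 72, 74, 77]

insert 42 → {42}
insert 56 → {42, 56}
dequeue next → 42; now {56}
insert 54 → {54, 56}
dequeue next → 54; now {56}
dequeue next → 56; now {}
insert 74 → {74}
insert 70 → {70, 74}
insert 60 → {60, 70, 74}
dequeue next → 60; now {70, 74}
insert 44 → {44, 70, 74}
insert 77 → {44, 70, 74, 77}
dequeue next → 44; now {70, 74, 77}
insert 46 → {46, 70, 74, 77}
dequeue next → 46; now {70, 74, 77}
insert 72 → {70, 72, 74, 77}
insert 69 → {69, 70, 72, 74, 77}
dequeue next → 69; now {70, 72, 74, 77}
dequeue next → 70; now {72, 74, 77}
insert 64 → {64, 72, 74, 77}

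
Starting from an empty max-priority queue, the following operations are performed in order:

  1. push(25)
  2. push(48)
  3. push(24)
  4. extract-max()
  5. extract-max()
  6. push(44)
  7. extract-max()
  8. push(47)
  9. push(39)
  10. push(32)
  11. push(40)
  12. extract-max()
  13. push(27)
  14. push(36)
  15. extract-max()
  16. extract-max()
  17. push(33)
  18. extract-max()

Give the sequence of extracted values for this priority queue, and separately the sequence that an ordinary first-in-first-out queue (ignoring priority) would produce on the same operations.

insert 25 → {25}
insert 48 → {48, 25}
insert 24 → {48, 25, 24}
extract-max → 48; now {25, 24}
extract-max → 25; now {24}
insert 44 → {44, 24}
extract-max → 44; now {24}
insert 47 → {47, 24}
insert 39 → {47, 39, 24}
insert 32 → {47, 39, 32, 24}
insert 40 → {47, 40, 39, 32, 24}
extract-max → 47; now {40, 39, 32, 24}
insert 27 → {40, 39, 32, 27, 24}
insert 36 → {40, 39, 36, 32, 27, 24}
extract-max → 40; now {39, 36, 32, 27, 24}
extract-max → 39; now {36, 32, 27, 24}
insert 33 → {36, 33, 32, 27, 24}
extract-max → 36; now {33, 32, 27, 24}

priority queue: [48, 25, 44, 47, 40, 39, 36]; FIFO queue: 25 → 48 → 24 → 44 → 47 → 39 → 32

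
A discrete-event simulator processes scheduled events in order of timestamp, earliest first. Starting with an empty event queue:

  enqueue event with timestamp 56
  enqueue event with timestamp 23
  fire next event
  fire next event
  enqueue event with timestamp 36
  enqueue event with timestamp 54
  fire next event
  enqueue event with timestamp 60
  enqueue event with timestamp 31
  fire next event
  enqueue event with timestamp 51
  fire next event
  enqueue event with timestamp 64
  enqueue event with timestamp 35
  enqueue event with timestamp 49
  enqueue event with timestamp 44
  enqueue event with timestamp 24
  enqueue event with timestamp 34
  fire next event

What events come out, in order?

insert 56 → {56}
insert 23 → {23, 56}
fire next event → 23; now {56}
fire next event → 56; now {}
insert 36 → {36}
insert 54 → {36, 54}
fire next event → 36; now {54}
insert 60 → {54, 60}
insert 31 → {31, 54, 60}
fire next event → 31; now {54, 60}
insert 51 → {51, 54, 60}
fire next event → 51; now {54, 60}
insert 64 → {54, 60, 64}
insert 35 → {35, 54, 60, 64}
insert 49 → {35, 49, 54, 60, 64}
insert 44 → {35, 44, 49, 54, 60, 64}
insert 24 → {24, 35, 44, 49, 54, 60, 64}
insert 34 → {24, 34, 35, 44, 49, 54, 60, 64}
fire next event → 24; now {34, 35, 44, 49, 54, 60, 64}

[23, 56, 36, 31, 51, 24]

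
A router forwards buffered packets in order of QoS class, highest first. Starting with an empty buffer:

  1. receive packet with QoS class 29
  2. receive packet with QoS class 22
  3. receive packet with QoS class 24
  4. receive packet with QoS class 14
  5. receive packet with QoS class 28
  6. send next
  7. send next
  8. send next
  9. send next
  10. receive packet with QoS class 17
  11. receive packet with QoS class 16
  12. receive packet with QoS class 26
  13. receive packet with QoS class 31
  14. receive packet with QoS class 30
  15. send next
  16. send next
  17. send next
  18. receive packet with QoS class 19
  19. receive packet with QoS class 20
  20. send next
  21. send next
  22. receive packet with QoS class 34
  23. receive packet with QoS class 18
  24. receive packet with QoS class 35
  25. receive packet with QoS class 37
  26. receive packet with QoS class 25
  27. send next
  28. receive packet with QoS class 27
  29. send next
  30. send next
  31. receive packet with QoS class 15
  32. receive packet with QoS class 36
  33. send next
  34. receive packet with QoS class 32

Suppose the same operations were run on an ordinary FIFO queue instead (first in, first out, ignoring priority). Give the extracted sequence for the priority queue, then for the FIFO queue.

priority queue: 29, 28, 24, 22, 31, 30, 26, 20, 19, 37, 35, 34, 36; FIFO queue: 29, 22, 24, 14, 28, 17, 16, 26, 31, 30, 19, 20, 34

insert 29 → {29}
insert 22 → {29, 22}
insert 24 → {29, 24, 22}
insert 14 → {29, 24, 22, 14}
insert 28 → {29, 28, 24, 22, 14}
send next → 29; now {28, 24, 22, 14}
send next → 28; now {24, 22, 14}
send next → 24; now {22, 14}
send next → 22; now {14}
insert 17 → {17, 14}
insert 16 → {17, 16, 14}
insert 26 → {26, 17, 16, 14}
insert 31 → {31, 26, 17, 16, 14}
insert 30 → {31, 30, 26, 17, 16, 14}
send next → 31; now {30, 26, 17, 16, 14}
send next → 30; now {26, 17, 16, 14}
send next → 26; now {17, 16, 14}
insert 19 → {19, 17, 16, 14}
insert 20 → {20, 19, 17, 16, 14}
send next → 20; now {19, 17, 16, 14}
send next → 19; now {17, 16, 14}
insert 34 → {34, 17, 16, 14}
insert 18 → {34, 18, 17, 16, 14}
insert 35 → {35, 34, 18, 17, 16, 14}
insert 37 → {37, 35, 34, 18, 17, 16, 14}
insert 25 → {37, 35, 34, 25, 18, 17, 16, 14}
send next → 37; now {35, 34, 25, 18, 17, 16, 14}
insert 27 → {35, 34, 27, 25, 18, 17, 16, 14}
send next → 35; now {34, 27, 25, 18, 17, 16, 14}
send next → 34; now {27, 25, 18, 17, 16, 14}
insert 15 → {27, 25, 18, 17, 16, 15, 14}
insert 36 → {36, 27, 25, 18, 17, 16, 15, 14}
send next → 36; now {27, 25, 18, 17, 16, 15, 14}
insert 32 → {32, 27, 25, 18, 17, 16, 15, 14}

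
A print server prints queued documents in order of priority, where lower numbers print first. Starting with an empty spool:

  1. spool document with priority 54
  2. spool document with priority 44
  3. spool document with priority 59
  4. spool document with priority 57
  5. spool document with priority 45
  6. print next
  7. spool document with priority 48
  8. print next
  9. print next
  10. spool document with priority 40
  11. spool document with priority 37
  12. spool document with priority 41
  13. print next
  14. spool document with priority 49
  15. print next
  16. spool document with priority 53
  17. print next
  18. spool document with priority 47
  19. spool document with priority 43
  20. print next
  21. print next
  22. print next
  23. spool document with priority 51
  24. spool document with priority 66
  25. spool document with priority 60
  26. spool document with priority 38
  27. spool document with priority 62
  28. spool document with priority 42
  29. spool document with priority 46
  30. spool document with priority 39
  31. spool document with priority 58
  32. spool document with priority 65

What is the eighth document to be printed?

47

insert 54 → {54}
insert 44 → {44, 54}
insert 59 → {44, 54, 59}
insert 57 → {44, 54, 57, 59}
insert 45 → {44, 45, 54, 57, 59}
print next → 44; now {45, 54, 57, 59}
insert 48 → {45, 48, 54, 57, 59}
print next → 45; now {48, 54, 57, 59}
print next → 48; now {54, 57, 59}
insert 40 → {40, 54, 57, 59}
insert 37 → {37, 40, 54, 57, 59}
insert 41 → {37, 40, 41, 54, 57, 59}
print next → 37; now {40, 41, 54, 57, 59}
insert 49 → {40, 41, 49, 54, 57, 59}
print next → 40; now {41, 49, 54, 57, 59}
insert 53 → {41, 49, 53, 54, 57, 59}
print next → 41; now {49, 53, 54, 57, 59}
insert 47 → {47, 49, 53, 54, 57, 59}
insert 43 → {43, 47, 49, 53, 54, 57, 59}
print next → 43; now {47, 49, 53, 54, 57, 59}
print next → 47; now {49, 53, 54, 57, 59}
print next → 49; now {53, 54, 57, 59}
insert 51 → {51, 53, 54, 57, 59}
insert 66 → {51, 53, 54, 57, 59, 66}
insert 60 → {51, 53, 54, 57, 59, 60, 66}
insert 38 → {38, 51, 53, 54, 57, 59, 60, 66}
insert 62 → {38, 51, 53, 54, 57, 59, 60, 62, 66}
insert 42 → {38, 42, 51, 53, 54, 57, 59, 60, 62, 66}
insert 46 → {38, 42, 46, 51, 53, 54, 57, 59, 60, 62, 66}
insert 39 → {38, 39, 42, 46, 51, 53, 54, 57, 59, 60, 62, 66}
insert 58 → {38, 39, 42, 46, 51, 53, 54, 57, 58, 59, 60, 62, 66}
insert 65 → {38, 39, 42, 46, 51, 53, 54, 57, 58, 59, 60, 62, 65, 66}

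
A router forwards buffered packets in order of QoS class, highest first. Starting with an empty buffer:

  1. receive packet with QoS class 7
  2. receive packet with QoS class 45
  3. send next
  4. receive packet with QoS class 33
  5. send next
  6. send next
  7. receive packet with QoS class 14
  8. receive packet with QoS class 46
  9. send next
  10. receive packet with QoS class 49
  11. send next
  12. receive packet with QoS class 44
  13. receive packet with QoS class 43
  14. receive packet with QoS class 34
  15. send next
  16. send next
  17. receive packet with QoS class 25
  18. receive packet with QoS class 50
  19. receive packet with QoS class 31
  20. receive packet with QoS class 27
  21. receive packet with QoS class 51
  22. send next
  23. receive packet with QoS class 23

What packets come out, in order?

insert 7 → {7}
insert 45 → {45, 7}
send next → 45; now {7}
insert 33 → {33, 7}
send next → 33; now {7}
send next → 7; now {}
insert 14 → {14}
insert 46 → {46, 14}
send next → 46; now {14}
insert 49 → {49, 14}
send next → 49; now {14}
insert 44 → {44, 14}
insert 43 → {44, 43, 14}
insert 34 → {44, 43, 34, 14}
send next → 44; now {43, 34, 14}
send next → 43; now {34, 14}
insert 25 → {34, 25, 14}
insert 50 → {50, 34, 25, 14}
insert 31 → {50, 34, 31, 25, 14}
insert 27 → {50, 34, 31, 27, 25, 14}
insert 51 → {51, 50, 34, 31, 27, 25, 14}
send next → 51; now {50, 34, 31, 27, 25, 14}
insert 23 → {50, 34, 31, 27, 25, 23, 14}

45, 33, 7, 46, 49, 44, 43, 51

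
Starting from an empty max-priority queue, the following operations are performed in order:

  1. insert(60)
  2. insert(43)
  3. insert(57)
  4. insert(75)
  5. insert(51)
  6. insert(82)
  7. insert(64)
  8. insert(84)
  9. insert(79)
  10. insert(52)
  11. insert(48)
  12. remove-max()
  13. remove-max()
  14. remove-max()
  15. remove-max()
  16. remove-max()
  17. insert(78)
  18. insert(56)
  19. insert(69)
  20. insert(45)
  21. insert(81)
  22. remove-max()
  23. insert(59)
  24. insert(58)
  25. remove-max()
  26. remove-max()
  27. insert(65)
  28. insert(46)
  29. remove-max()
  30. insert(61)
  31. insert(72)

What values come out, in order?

insert 60 → {60}
insert 43 → {60, 43}
insert 57 → {60, 57, 43}
insert 75 → {75, 60, 57, 43}
insert 51 → {75, 60, 57, 51, 43}
insert 82 → {82, 75, 60, 57, 51, 43}
insert 64 → {82, 75, 64, 60, 57, 51, 43}
insert 84 → {84, 82, 75, 64, 60, 57, 51, 43}
insert 79 → {84, 82, 79, 75, 64, 60, 57, 51, 43}
insert 52 → {84, 82, 79, 75, 64, 60, 57, 52, 51, 43}
insert 48 → {84, 82, 79, 75, 64, 60, 57, 52, 51, 48, 43}
remove-max → 84; now {82, 79, 75, 64, 60, 57, 52, 51, 48, 43}
remove-max → 82; now {79, 75, 64, 60, 57, 52, 51, 48, 43}
remove-max → 79; now {75, 64, 60, 57, 52, 51, 48, 43}
remove-max → 75; now {64, 60, 57, 52, 51, 48, 43}
remove-max → 64; now {60, 57, 52, 51, 48, 43}
insert 78 → {78, 60, 57, 52, 51, 48, 43}
insert 56 → {78, 60, 57, 56, 52, 51, 48, 43}
insert 69 → {78, 69, 60, 57, 56, 52, 51, 48, 43}
insert 45 → {78, 69, 60, 57, 56, 52, 51, 48, 45, 43}
insert 81 → {81, 78, 69, 60, 57, 56, 52, 51, 48, 45, 43}
remove-max → 81; now {78, 69, 60, 57, 56, 52, 51, 48, 45, 43}
insert 59 → {78, 69, 60, 59, 57, 56, 52, 51, 48, 45, 43}
insert 58 → {78, 69, 60, 59, 58, 57, 56, 52, 51, 48, 45, 43}
remove-max → 78; now {69, 60, 59, 58, 57, 56, 52, 51, 48, 45, 43}
remove-max → 69; now {60, 59, 58, 57, 56, 52, 51, 48, 45, 43}
insert 65 → {65, 60, 59, 58, 57, 56, 52, 51, 48, 45, 43}
insert 46 → {65, 60, 59, 58, 57, 56, 52, 51, 48, 46, 45, 43}
remove-max → 65; now {60, 59, 58, 57, 56, 52, 51, 48, 46, 45, 43}
insert 61 → {61, 60, 59, 58, 57, 56, 52, 51, 48, 46, 45, 43}
insert 72 → {72, 61, 60, 59, 58, 57, 56, 52, 51, 48, 46, 45, 43}

84 → 82 → 79 → 75 → 64 → 81 → 78 → 69 → 65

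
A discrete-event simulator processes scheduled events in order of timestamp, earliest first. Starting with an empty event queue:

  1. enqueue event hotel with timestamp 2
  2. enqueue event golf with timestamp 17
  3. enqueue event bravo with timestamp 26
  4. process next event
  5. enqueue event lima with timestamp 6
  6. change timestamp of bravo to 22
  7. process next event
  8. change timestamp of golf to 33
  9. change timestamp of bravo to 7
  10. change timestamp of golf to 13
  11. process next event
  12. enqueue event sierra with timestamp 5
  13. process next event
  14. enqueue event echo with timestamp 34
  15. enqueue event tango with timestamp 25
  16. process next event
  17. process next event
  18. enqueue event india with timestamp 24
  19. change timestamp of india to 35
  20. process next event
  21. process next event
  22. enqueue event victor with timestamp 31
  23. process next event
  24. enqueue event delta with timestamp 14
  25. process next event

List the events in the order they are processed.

add hotel (timestamp 2) → {hotel:2}
add golf (timestamp 17) → {hotel:2, golf:17}
add bravo (timestamp 26) → {hotel:2, golf:17, bravo:26}
process next event → hotel; now {golf:17, bravo:26}
add lima (timestamp 6) → {lima:6, golf:17, bravo:26}
update bravo to timestamp 22 → {lima:6, golf:17, bravo:22}
process next event → lima; now {golf:17, bravo:22}
update golf to timestamp 33 → {bravo:22, golf:33}
update bravo to timestamp 7 → {bravo:7, golf:33}
update golf to timestamp 13 → {bravo:7, golf:13}
process next event → bravo; now {golf:13}
add sierra (timestamp 5) → {sierra:5, golf:13}
process next event → sierra; now {golf:13}
add echo (timestamp 34) → {golf:13, echo:34}
add tango (timestamp 25) → {golf:13, tango:25, echo:34}
process next event → golf; now {tango:25, echo:34}
process next event → tango; now {echo:34}
add india (timestamp 24) → {india:24, echo:34}
update india to timestamp 35 → {echo:34, india:35}
process next event → echo; now {india:35}
process next event → india; now {}
add victor (timestamp 31) → {victor:31}
process next event → victor; now {}
add delta (timestamp 14) → {delta:14}
process next event → delta; now {}

hotel, lima, bravo, sierra, golf, tango, echo, india, victor, delta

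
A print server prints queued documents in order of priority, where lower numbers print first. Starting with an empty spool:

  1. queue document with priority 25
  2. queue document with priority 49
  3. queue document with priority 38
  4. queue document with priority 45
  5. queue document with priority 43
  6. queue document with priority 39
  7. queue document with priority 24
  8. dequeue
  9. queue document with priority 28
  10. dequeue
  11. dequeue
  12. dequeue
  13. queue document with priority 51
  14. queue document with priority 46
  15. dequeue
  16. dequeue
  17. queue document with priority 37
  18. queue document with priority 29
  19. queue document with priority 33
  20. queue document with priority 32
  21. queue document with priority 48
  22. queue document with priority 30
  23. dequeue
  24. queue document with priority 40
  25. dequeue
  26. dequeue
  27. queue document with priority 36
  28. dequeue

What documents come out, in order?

insert 25 → {25}
insert 49 → {25, 49}
insert 38 → {25, 38, 49}
insert 45 → {25, 38, 45, 49}
insert 43 → {25, 38, 43, 45, 49}
insert 39 → {25, 38, 39, 43, 45, 49}
insert 24 → {24, 25, 38, 39, 43, 45, 49}
dequeue → 24; now {25, 38, 39, 43, 45, 49}
insert 28 → {25, 28, 38, 39, 43, 45, 49}
dequeue → 25; now {28, 38, 39, 43, 45, 49}
dequeue → 28; now {38, 39, 43, 45, 49}
dequeue → 38; now {39, 43, 45, 49}
insert 51 → {39, 43, 45, 49, 51}
insert 46 → {39, 43, 45, 46, 49, 51}
dequeue → 39; now {43, 45, 46, 49, 51}
dequeue → 43; now {45, 46, 49, 51}
insert 37 → {37, 45, 46, 49, 51}
insert 29 → {29, 37, 45, 46, 49, 51}
insert 33 → {29, 33, 37, 45, 46, 49, 51}
insert 32 → {29, 32, 33, 37, 45, 46, 49, 51}
insert 48 → {29, 32, 33, 37, 45, 46, 48, 49, 51}
insert 30 → {29, 30, 32, 33, 37, 45, 46, 48, 49, 51}
dequeue → 29; now {30, 32, 33, 37, 45, 46, 48, 49, 51}
insert 40 → {30, 32, 33, 37, 40, 45, 46, 48, 49, 51}
dequeue → 30; now {32, 33, 37, 40, 45, 46, 48, 49, 51}
dequeue → 32; now {33, 37, 40, 45, 46, 48, 49, 51}
insert 36 → {33, 36, 37, 40, 45, 46, 48, 49, 51}
dequeue → 33; now {36, 37, 40, 45, 46, 48, 49, 51}

[24, 25, 28, 38, 39, 43, 29, 30, 32, 33]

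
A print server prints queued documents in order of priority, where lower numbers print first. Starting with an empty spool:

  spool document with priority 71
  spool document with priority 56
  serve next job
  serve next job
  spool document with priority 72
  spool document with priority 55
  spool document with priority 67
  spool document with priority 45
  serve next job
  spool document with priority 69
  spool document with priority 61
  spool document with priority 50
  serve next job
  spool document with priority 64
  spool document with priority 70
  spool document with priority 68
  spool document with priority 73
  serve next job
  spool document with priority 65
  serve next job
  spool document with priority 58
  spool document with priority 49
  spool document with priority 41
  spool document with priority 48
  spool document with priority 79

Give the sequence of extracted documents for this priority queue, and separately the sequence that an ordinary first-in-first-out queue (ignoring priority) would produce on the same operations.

priority queue: 56 → 71 → 45 → 50 → 55 → 61; FIFO queue: 71 → 56 → 72 → 55 → 67 → 45

insert 71 → {71}
insert 56 → {56, 71}
serve next job → 56; now {71}
serve next job → 71; now {}
insert 72 → {72}
insert 55 → {55, 72}
insert 67 → {55, 67, 72}
insert 45 → {45, 55, 67, 72}
serve next job → 45; now {55, 67, 72}
insert 69 → {55, 67, 69, 72}
insert 61 → {55, 61, 67, 69, 72}
insert 50 → {50, 55, 61, 67, 69, 72}
serve next job → 50; now {55, 61, 67, 69, 72}
insert 64 → {55, 61, 64, 67, 69, 72}
insert 70 → {55, 61, 64, 67, 69, 70, 72}
insert 68 → {55, 61, 64, 67, 68, 69, 70, 72}
insert 73 → {55, 61, 64, 67, 68, 69, 70, 72, 73}
serve next job → 55; now {61, 64, 67, 68, 69, 70, 72, 73}
insert 65 → {61, 64, 65, 67, 68, 69, 70, 72, 73}
serve next job → 61; now {64, 65, 67, 68, 69, 70, 72, 73}
insert 58 → {58, 64, 65, 67, 68, 69, 70, 72, 73}
insert 49 → {49, 58, 64, 65, 67, 68, 69, 70, 72, 73}
insert 41 → {41, 49, 58, 64, 65, 67, 68, 69, 70, 72, 73}
insert 48 → {41, 48, 49, 58, 64, 65, 67, 68, 69, 70, 72, 73}
insert 79 → {41, 48, 49, 58, 64, 65, 67, 68, 69, 70, 72, 73, 79}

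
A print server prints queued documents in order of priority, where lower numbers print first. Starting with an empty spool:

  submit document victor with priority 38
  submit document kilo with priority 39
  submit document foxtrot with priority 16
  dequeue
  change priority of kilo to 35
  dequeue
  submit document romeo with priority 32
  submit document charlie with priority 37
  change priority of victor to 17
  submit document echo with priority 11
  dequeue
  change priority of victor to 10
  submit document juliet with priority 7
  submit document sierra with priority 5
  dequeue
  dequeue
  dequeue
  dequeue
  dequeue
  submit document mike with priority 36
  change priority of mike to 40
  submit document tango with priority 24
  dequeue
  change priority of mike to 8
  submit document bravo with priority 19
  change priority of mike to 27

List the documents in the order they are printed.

add victor (priority 38) → {victor:38}
add kilo (priority 39) → {victor:38, kilo:39}
add foxtrot (priority 16) → {foxtrot:16, victor:38, kilo:39}
dequeue → foxtrot; now {victor:38, kilo:39}
update kilo to priority 35 → {kilo:35, victor:38}
dequeue → kilo; now {victor:38}
add romeo (priority 32) → {romeo:32, victor:38}
add charlie (priority 37) → {romeo:32, charlie:37, victor:38}
update victor to priority 17 → {victor:17, romeo:32, charlie:37}
add echo (priority 11) → {echo:11, victor:17, romeo:32, charlie:37}
dequeue → echo; now {victor:17, romeo:32, charlie:37}
update victor to priority 10 → {victor:10, romeo:32, charlie:37}
add juliet (priority 7) → {juliet:7, victor:10, romeo:32, charlie:37}
add sierra (priority 5) → {sierra:5, juliet:7, victor:10, romeo:32, charlie:37}
dequeue → sierra; now {juliet:7, victor:10, romeo:32, charlie:37}
dequeue → juliet; now {victor:10, romeo:32, charlie:37}
dequeue → victor; now {romeo:32, charlie:37}
dequeue → romeo; now {charlie:37}
dequeue → charlie; now {}
add mike (priority 36) → {mike:36}
update mike to priority 40 → {mike:40}
add tango (priority 24) → {tango:24, mike:40}
dequeue → tango; now {mike:40}
update mike to priority 8 → {mike:8}
add bravo (priority 19) → {mike:8, bravo:19}
update mike to priority 27 → {bravo:19, mike:27}

[foxtrot, kilo, echo, sierra, juliet, victor, romeo, charlie, tango]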